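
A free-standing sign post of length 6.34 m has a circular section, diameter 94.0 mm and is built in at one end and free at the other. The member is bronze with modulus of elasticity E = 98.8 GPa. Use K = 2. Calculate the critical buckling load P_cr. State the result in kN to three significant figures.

P_cr ≈ 23.2 kN

I = πd⁴/64 = π×94.0⁴/64 = 3.832×10^6 mm⁴
I = 3.832×10^6 mm⁴ = 3.832×10^-6 m⁴
Effective length L_e = K·L = 2 × 6.34 = 12.68 m
P_cr = π²EI / L_e² = π² × 98.8×10⁹ × 3.832×10^-6 / 12.68² = 2.324×10^4 N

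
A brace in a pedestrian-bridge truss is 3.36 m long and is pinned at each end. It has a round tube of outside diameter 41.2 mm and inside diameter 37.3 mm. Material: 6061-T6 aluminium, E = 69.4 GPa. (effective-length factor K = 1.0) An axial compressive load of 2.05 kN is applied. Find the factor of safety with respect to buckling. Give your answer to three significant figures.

d_o = 41.2 mm, d_i = 37.3 mm
I = π(d_o⁴ − d_i⁴)/64 = π(41.2⁴ − 37.30⁴)/64 = 4.642×10^4 mm⁴
I = 4.642×10^4 mm⁴ = 4.642×10^-8 m⁴
Effective length L_e = K·L = 1 × 3.36 = 3.360 m
P_cr = π²EI / L_e² = π² × 69.4×10⁹ × 4.642×10^-8 / 3.360² = 2.816×10^3 N
Factor of safety n = P_cr / P = 2.8162 / 2.05 = 1.37

n ≈ 1.37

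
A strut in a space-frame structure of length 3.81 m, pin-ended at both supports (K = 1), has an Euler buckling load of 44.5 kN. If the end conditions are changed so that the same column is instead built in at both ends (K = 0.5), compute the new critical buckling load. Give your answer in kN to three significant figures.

P_cr ≈ 178 kN

P_cr ∝ 1/K², so P_cr,new = P_cr,old × (K_old/K_new)² = 44.5 × (1/0.5)²
= 44.5 × 4.000 = 178 kN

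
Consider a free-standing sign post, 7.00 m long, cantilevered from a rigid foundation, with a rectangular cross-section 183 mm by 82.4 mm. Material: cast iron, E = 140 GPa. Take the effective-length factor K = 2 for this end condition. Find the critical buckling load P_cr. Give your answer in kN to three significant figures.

P_cr ≈ 60.1 kN

Buckling occurs about the weak axis: I_min = h·b³/12 with b = 82.4 mm (the shorter side).
I_min = 183×82.4³/12 = 8.532×10^6 mm⁴
I = 8.532×10^6 mm⁴ = 8.532×10^-6 m⁴
Effective length L_e = K·L = 2 × 7.00 = 14.00 m
P_cr = π²EI / L_e² = π² × 140×10⁹ × 8.532×10^-6 / 14.00² = 6.015×10^4 N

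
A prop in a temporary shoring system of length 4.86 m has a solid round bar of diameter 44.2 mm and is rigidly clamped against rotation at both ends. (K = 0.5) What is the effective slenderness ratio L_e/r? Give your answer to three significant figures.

For a solid circle r = d/4 = 44.2/4 = 11.05 mm
L_e = K·L = 0.5 × 4.86 m = 2.430 m = 2430.0 mm
λ = L_e / r_min = 2430.0 / 11.05 = 220

λ ≈ 220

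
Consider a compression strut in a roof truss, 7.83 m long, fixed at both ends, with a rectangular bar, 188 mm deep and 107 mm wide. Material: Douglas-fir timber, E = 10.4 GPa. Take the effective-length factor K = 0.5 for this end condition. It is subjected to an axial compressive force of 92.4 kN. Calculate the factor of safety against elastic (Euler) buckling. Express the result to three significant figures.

n ≈ 1.39

Buckling occurs about the weak axis: I_min = h·b³/12 with b = 107 mm (the shorter side).
I_min = 188×107³/12 = 1.919×10^7 mm⁴
I = 1.919×10^7 mm⁴ = 1.919×10^-5 m⁴
Effective length L_e = K·L = 0.5 × 7.83 = 3.915 m
P_cr = π²EI / L_e² = π² × 10.4×10⁹ × 1.919×10^-5 / 3.915² = 1.285×10^5 N
Factor of safety n = P_cr / P = 128.53 / 92.4 = 1.39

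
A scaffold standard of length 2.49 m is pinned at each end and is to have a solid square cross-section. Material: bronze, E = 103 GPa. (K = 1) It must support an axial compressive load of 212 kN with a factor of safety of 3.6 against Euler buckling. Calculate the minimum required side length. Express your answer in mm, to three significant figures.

a ≈ 86.5 mm

Required P_cr = n·P = 3.6 × 212 = 763.2 kN
L_e = K·L = 1 × 2.49 = 2.490 m
Required I = P_cr·L_e²/(π²E) = 7.632×10^5 × 2.490² / (π² × 1.03×10^11) = 4.655×10^-6 m⁴
I_req = 4.655×10^6 mm⁴
Solid square: I = a⁴/12  ⇒  a = (12I)^(1/4) = (12×4.655×10^6)^(1/4) = 86.5 mm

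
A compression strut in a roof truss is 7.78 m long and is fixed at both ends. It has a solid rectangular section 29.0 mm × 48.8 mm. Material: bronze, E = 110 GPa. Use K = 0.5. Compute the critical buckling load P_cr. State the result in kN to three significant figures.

P_cr ≈ 7.12 kN

Buckling occurs about the weak axis: I_min = h·b³/12 with b = 29.0 mm (the shorter side).
I_min = 48.8×29.0³/12 = 9.918×10^4 mm⁴
I = 9.918×10^4 mm⁴ = 9.918×10^-8 m⁴
Effective length L_e = K·L = 0.5 × 7.78 = 3.890 m
P_cr = π²EI / L_e² = π² × 110×10⁹ × 9.918×10^-8 / 3.890² = 7.116×10^3 N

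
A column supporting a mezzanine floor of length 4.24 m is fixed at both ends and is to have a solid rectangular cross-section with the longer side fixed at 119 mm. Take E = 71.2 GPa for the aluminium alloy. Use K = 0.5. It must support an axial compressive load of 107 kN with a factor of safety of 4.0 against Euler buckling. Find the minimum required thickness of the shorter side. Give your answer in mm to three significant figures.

Required P_cr = n·P = 4.0 × 107 = 428.0 kN
L_e = K·L = 0.5 × 4.24 = 2.120 m
Required I = P_cr·L_e²/(π²E) = 4.280×10^5 × 2.120² / (π² × 7.12×10^10) = 2.737×10^-6 m⁴
I_req = 2.737×10^6 mm⁴
Rectangle, weak axis: I_min = h·b³/12 with h = 119 mm fixed  ⇒  b = (12I/h)^(1/3) = 65.1 mm

b ≈ 65.1 mm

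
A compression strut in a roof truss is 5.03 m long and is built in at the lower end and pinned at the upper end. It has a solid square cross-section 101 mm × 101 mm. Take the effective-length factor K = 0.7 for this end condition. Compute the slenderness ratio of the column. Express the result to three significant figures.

For a square r = a/√12 = 101/√12 = 29.16 mm
L_e = K·L = 0.7 × 5.03 m = 3.521 m = 3521.0 mm
λ = L_e / r_min = 3521.0 / 29.16 = 121

λ ≈ 121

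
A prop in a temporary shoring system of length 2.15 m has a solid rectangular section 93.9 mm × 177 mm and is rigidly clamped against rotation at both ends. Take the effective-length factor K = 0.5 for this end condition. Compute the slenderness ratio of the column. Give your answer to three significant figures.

For a rectangle r_min = b/√12 = 93.9/√12 = 27.11 mm
L_e = K·L = 0.5 × 2.15 m = 1.075 m = 1075.0 mm
λ = L_e / r_min = 1075.0 / 27.11 = 39.7

λ ≈ 39.7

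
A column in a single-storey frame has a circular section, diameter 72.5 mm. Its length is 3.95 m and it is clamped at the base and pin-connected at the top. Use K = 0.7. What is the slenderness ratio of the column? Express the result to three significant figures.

λ ≈ 153

For a solid circle r = d/4 = 72.5/4 = 18.12 mm
L_e = K·L = 0.7 × 3.95 m = 2.765 m = 2765.0 mm
λ = L_e / r_min = 2765.0 / 18.12 = 153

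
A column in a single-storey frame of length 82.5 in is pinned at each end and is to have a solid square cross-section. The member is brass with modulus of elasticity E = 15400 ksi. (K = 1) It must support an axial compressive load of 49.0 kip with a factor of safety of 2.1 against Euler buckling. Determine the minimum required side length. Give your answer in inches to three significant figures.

a ≈ 2.73 in

Required P_cr = n·P = 2.1 × 49.0 = 102.9 kip
L_e = K·L = 1 × 82.5 = 82.50 in
Required I = P_cr·L_e²/(π²E) = 1.029×10^5 × 82.50² / (π² × 1.54×10^7) = 4.608 in⁴
Solid square: I = a⁴/12  ⇒  a = (12I)^(1/4) = (12×4.608)^(1/4) = 2.73 in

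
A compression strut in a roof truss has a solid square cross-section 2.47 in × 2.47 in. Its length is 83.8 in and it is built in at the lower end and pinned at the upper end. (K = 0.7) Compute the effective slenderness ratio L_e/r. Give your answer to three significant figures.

λ ≈ 82.3

I = a⁴/12 = 2.47⁴/12 = 3.102 in⁴
A = 6.101 in²;  r_min = √(I/A) = √(3.102/6.101) = 0.7130 in
L_e = K·L = 0.7 × 83.8 = 58.66 in
λ = L_e / r_min = 58.660 / 0.7130 = 82.3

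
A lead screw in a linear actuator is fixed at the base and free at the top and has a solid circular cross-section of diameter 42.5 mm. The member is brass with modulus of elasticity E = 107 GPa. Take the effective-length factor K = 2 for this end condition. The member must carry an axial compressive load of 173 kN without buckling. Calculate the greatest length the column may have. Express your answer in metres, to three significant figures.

I = πd⁴/64 = π×42.5⁴/64 = 1.601×10^5 mm⁴
I = 1.601×10^-7 m⁴
At the buckling limit P_cr = P = 1.730×10^5 N
From P_cr = π²EI/(K·L)²:  L = (1/K)·√(π²EI/P_cr) = (1/2)·√(π²×1.07×10^11×1.601×10^-7/1.730×10^5)
L = 0.494 m

L_max ≈ 0.494 m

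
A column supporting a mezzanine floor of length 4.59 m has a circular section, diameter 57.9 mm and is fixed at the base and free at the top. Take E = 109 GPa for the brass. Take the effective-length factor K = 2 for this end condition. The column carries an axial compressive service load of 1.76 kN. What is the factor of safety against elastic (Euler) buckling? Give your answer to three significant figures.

I = πd⁴/64 = π×57.9⁴/64 = 5.517×10^5 mm⁴
I = 5.517×10^5 mm⁴ = 5.517×10^-7 m⁴
Effective length L_e = K·L = 2 × 4.59 = 9.180 m
P_cr = π²EI / L_e² = π² × 109×10⁹ × 5.517×10^-7 / 9.180² = 7.042×10^3 N
Factor of safety n = P_cr / P = 7.0425 / 1.76 = 4.00

n ≈ 4.00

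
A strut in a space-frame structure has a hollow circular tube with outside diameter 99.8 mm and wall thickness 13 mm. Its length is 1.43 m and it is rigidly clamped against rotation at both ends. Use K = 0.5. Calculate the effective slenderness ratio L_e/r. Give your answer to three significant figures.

Inner diameter d_i = 99.8 − 2×13 = 73.80 mm
I = π(d_o⁴ − d_i⁴)/64 = π(99.8⁴ − 73.80⁴)/64 = 3.413×10^6 mm⁴
A = 3.545×10^3 mm²;  r_min = √(I/A) = √(3.413×10^6/3.545×10^3) = 31.03 mm
L_e = K·L = 0.5 × 1.43 m = 0.7150 m = 715.00 mm
λ = L_e / r_min = 715.00 / 31.03 = 23.0

λ ≈ 23.0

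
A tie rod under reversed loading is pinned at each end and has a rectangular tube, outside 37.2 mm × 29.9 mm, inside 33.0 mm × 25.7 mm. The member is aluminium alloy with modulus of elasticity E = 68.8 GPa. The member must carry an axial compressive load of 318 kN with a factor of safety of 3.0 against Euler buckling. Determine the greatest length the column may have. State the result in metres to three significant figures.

L_max ≈ 0.160 m

Weak-axis I_min = (h_o·b_o³ − h_i·b_i³)/12 with b_o = 29.9, b_i = 25.70 mm (shorter outer/inner sides).
I_min = (37.2×29.9³ − 33.00×25.70³)/12 = 3.619×10^4 mm⁴
I = 3.619×10^-8 m⁴
Required critical load P_cr = n·P = 3.0 × 318 = 954.0 kN = 9.540×10^5 N
From P_cr = π²EI/(K·L)²:  L = (1/K)·√(π²EI/P_cr) = (1/1)·√(π²×6.88×10^10×3.619×10^-8/9.540×10^5)
L = 0.160 m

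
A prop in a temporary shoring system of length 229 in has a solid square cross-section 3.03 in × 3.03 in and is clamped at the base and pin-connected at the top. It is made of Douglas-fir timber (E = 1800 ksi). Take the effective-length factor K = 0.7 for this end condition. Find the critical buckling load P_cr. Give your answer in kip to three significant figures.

I = a⁴/12 = 3.03⁴/12 = 7.024 in⁴
Effective length L_e = K·L = 0.7 × 229 = 160.3 in
P_cr = π²EI / L_e² = π² × 1800×10³ × 7.024 / 160.3² = 4.856×10^3 lb

P_cr ≈ 4.86 kip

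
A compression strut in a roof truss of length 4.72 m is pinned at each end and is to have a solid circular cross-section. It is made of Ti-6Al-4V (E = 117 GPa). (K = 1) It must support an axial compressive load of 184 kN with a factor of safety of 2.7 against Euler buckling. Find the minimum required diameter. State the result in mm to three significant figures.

Required P_cr = n·P = 2.7 × 184 = 496.8 kN
L_e = K·L = 1 × 4.72 = 4.720 m
Required I = P_cr·L_e²/(π²E) = 4.968×10^5 × 4.720² / (π² × 1.17×10^11) = 9.585×10^-6 m⁴
I_req = 9.585×10^6 mm⁴
Solid circle: I = πd⁴/64  ⇒  d = (64I/π)^(1/4) = (64×9.585×10^6/π)^(1/4) = 118 mm

d ≈ 118 mm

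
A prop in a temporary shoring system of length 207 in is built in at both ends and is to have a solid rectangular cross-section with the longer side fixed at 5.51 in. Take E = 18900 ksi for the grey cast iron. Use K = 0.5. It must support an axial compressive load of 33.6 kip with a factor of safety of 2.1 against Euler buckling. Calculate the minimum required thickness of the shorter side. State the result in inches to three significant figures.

Required P_cr = n·P = 2.1 × 33.6 = 70.56 kip
L_e = K·L = 0.5 × 207 = 103.5 in
Required I = P_cr·L_e²/(π²E) = 7.056×10^4 × 103.5² / (π² × 1.89×10^7) = 4.052 in⁴
Rectangle, weak axis: I_min = h·b³/12 with h = 5.51 in fixed  ⇒  b = (12I/h)^(1/3) = 2.07 in

b ≈ 2.07 in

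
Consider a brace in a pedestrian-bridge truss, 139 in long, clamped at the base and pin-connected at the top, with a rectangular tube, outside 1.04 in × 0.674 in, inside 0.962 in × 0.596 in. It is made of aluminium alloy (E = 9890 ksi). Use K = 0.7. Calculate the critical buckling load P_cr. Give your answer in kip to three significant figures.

Weak-axis I_min = (h_o·b_o³ − h_i·b_i³)/12 with b_o = 0.674, b_i = 0.5960 in (shorter outer/inner sides).
I_min = (1.04×0.674³ − 0.9620×0.5960³)/12 = 9.564×10^-3 in⁴
Effective length L_e = K·L = 0.7 × 139 = 97.30 in
P_cr = π²EI / L_e² = π² × 9890×10³ × 9.564×10^-3 / 97.30² = 98.61 lb

P_cr ≈ 0.0986 kip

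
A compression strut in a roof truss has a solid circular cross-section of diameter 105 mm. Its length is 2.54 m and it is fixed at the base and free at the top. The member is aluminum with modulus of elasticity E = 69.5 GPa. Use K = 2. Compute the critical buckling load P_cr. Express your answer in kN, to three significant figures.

P_cr ≈ 159 kN

I = πd⁴/64 = π×105⁴/64 = 5.967×10^6 mm⁴
I = 5.967×10^6 mm⁴ = 5.967×10^-6 m⁴
Effective length L_e = K·L = 2 × 2.54 = 5.080 m
P_cr = π²EI / L_e² = π² × 69.5×10⁹ × 5.967×10^-6 / 5.080² = 1.586×10^5 N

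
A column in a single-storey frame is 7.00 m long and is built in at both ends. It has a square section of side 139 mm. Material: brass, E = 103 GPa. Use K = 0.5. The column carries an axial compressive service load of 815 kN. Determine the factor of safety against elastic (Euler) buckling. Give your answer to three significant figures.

n ≈ 3.17

I = a⁴/12 = 139⁴/12 = 3.111×10^7 mm⁴
I = 3.111×10^7 mm⁴ = 3.111×10^-5 m⁴
Effective length L_e = K·L = 0.5 × 7.00 = 3.500 m
P_cr = π²EI / L_e² = π² × 103×10⁹ × 3.111×10^-5 / 3.500² = 2.582×10^6 N
Factor of safety n = P_cr / P = 2581.5 / 815 = 3.17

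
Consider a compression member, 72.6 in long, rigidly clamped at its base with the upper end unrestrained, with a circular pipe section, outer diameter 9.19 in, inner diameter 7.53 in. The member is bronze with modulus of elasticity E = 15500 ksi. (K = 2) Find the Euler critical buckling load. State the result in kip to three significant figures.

P_cr ≈ 1400 kip

d_o = 9.19 in, d_i = 7.53 in
I = π(d_o⁴ − d_i⁴)/64 = π(9.19⁴ − 7.530⁴)/64 = 192.3 in⁴
Effective length L_e = K·L = 2 × 72.6 = 145.2 in
P_cr = π²EI / L_e² = π² × 15500×10³ × 192.3 / 145.2² = 1.395×10^6 lb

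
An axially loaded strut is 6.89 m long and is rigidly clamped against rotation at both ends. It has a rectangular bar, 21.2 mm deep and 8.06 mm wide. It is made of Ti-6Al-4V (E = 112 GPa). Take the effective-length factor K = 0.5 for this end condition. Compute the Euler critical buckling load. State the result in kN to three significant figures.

Buckling occurs about the weak axis: I_min = h·b³/12 with b = 8.06 mm (the shorter side).
I_min = 21.2×8.06³/12 = 925.0 mm⁴
I = 925.0 mm⁴ = 9.250×10^-10 m⁴
Effective length L_e = K·L = 0.5 × 6.89 = 3.445 m
P_cr = π²EI / L_e² = π² × 112×10⁹ × 9.250×10^-10 / 3.445² = 86.16 N

P_cr ≈ 0.0862 kN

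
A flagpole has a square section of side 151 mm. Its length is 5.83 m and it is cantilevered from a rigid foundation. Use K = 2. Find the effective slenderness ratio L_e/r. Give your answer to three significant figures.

For a square r = a/√12 = 151/√12 = 43.59 mm
L_e = K·L = 2 × 5.83 m = 11.66 m = 11660 mm
λ = L_e / r_min = 11660 / 43.59 = 267

λ ≈ 267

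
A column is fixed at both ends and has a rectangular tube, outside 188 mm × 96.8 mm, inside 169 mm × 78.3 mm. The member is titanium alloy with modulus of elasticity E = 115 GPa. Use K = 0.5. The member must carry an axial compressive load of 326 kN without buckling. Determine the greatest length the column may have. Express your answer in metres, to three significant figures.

Weak-axis I_min = (h_o·b_o³ − h_i·b_i³)/12 with b_o = 96.8, b_i = 78.30 mm (shorter outer/inner sides).
I_min = (188×96.8³ − 169.0×78.30³)/12 = 7.450×10^6 mm⁴
I = 7.450×10^-6 m⁴
At the buckling limit P_cr = P = 3.260×10^5 N
From P_cr = π²EI/(K·L)²:  L = (1/K)·√(π²EI/P_cr) = (1/0.5)·√(π²×1.15×10^11×7.450×10^-6/3.260×10^5)
L = 10.2 m

L_max ≈ 10.2 m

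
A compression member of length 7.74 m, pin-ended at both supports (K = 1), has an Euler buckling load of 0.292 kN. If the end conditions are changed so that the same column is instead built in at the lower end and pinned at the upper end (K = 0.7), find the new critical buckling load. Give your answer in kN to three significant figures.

P_cr ∝ 1/K², so P_cr,new = P_cr,old × (K_old/K_new)² = 0.292 × (1/0.7)²
= 0.292 × 2.041 = 0.596 kN

P_cr ≈ 0.596 kN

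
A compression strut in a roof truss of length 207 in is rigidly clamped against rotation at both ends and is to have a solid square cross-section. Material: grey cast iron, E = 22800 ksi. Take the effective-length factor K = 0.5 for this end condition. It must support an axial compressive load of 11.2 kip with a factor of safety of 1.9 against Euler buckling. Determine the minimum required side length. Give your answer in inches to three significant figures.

a ≈ 1.87 in

Required P_cr = n·P = 1.9 × 11.2 = 21.28 kip
L_e = K·L = 0.5 × 207 = 103.5 in
Required I = P_cr·L_e²/(π²E) = 2.128×10^4 × 103.5² / (π² × 2.28×10^7) = 1.013 in⁴
Solid square: I = a⁴/12  ⇒  a = (12I)^(1/4) = (12×1.013)^(1/4) = 1.87 in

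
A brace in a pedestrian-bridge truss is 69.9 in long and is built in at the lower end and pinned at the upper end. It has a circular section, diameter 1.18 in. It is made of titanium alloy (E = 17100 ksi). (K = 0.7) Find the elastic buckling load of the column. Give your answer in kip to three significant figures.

I = πd⁴/64 = π×1.18⁴/64 = 9.517×10^-2 in⁴
Effective length L_e = K·L = 0.7 × 69.9 = 48.93 in
P_cr = π²EI / L_e² = π² × 17100×10³ × 9.517×10^-2 / 48.93² = 6.709×10^3 lb

P_cr ≈ 6.71 kip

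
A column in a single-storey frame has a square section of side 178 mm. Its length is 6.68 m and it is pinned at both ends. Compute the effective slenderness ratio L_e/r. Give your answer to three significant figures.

I = a⁴/12 = 178⁴/12 = 8.366×10^7 mm⁴
A = 3.168×10^4 mm²;  r_min = √(I/A) = √(8.366×10^7/3.168×10^4) = 51.38 mm
L_e = K·L = 1 × 6.68 m = 6.680 m = 6680.0 mm
λ = L_e / r_min = 6680.0 / 51.38 = 130

λ ≈ 130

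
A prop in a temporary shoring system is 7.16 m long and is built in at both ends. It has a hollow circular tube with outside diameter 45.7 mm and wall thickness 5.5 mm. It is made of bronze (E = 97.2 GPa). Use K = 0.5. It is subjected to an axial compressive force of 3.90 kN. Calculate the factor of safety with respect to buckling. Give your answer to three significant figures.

n ≈ 2.74

Inner diameter d_i = 45.7 − 2×5.5 = 34.70 mm
I = π(d_o⁴ − d_i⁴)/64 = π(45.7⁴ − 34.70⁴)/64 = 1.429×10^5 mm⁴
I = 1.429×10^5 mm⁴ = 1.429×10^-7 m⁴
Effective length L_e = K·L = 0.5 × 7.16 = 3.580 m
P_cr = π²EI / L_e² = π² × 97.2×10⁹ × 1.429×10^-7 / 3.580² = 1.070×10^4 N
Factor of safety n = P_cr / P = 10.699 / 3.90 = 2.74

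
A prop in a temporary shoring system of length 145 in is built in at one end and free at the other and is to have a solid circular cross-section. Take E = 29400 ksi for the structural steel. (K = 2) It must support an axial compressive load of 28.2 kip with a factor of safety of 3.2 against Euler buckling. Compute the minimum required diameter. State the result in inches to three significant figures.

Required P_cr = n·P = 3.2 × 28.2 = 90.24 kip
L_e = K·L = 2 × 145 = 290.0 in
Required I = P_cr·L_e²/(π²E) = 9.024×10^4 × 290.0² / (π² × 2.94×10^7) = 26.15 in⁴
Solid circle: I = πd⁴/64  ⇒  d = (64I/π)^(1/4) = (64×26.15/π)^(1/4) = 4.80 in

d ≈ 4.80 in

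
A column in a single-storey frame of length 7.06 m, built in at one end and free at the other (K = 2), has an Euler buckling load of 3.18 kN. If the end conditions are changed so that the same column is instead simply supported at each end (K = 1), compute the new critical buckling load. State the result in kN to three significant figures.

P_cr ∝ 1/K², so P_cr,new = P_cr,old × (K_old/K_new)² = 3.18 × (2/1)²
= 3.18 × 4.000 = 12.7 kN

P_cr ≈ 12.7 kN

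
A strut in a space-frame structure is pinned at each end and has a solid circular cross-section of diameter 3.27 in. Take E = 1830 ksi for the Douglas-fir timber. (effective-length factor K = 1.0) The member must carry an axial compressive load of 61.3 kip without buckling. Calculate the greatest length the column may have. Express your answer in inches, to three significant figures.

I = πd⁴/64 = π×3.27⁴/64 = 5.613 in⁴
At the buckling limit P_cr = P = 6.130×10^4 lb
From P_cr = π²EI/(K·L)²:  L = (1/K)·√(π²EI/P_cr) = (1/1)·√(π²×1.83×10^6×5.613/6.130×10^4)
L = 40.7 in

L_max ≈ 40.7 in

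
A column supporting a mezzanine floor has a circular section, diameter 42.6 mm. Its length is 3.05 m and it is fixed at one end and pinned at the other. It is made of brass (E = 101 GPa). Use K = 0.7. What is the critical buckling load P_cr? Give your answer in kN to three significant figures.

P_cr ≈ 35.4 kN

I = πd⁴/64 = π×42.6⁴/64 = 1.617×10^5 mm⁴
I = 1.617×10^5 mm⁴ = 1.617×10^-7 m⁴
Effective length L_e = K·L = 0.7 × 3.05 = 2.135 m
P_cr = π²EI / L_e² = π² × 101×10⁹ × 1.617×10^-7 / 2.135² = 3.535×10^4 N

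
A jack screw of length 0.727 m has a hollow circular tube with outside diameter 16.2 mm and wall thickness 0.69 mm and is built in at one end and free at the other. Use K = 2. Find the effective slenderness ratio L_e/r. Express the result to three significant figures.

λ ≈ 265

Inner diameter d_i = 16.2 − 2×0.69 = 14.82 mm
I = π(d_o⁴ − d_i⁴)/64 = π(16.2⁴ − 14.82⁴)/64 = 1.013×10^3 mm⁴
A = 33.62 mm²;  r_min = √(I/A) = √(1.013×10^3/33.62) = 5.489 mm
L_e = K·L = 2 × 0.727 m = 1.454 m = 1454.0 mm
λ = L_e / r_min = 1454.0 / 5.489 = 265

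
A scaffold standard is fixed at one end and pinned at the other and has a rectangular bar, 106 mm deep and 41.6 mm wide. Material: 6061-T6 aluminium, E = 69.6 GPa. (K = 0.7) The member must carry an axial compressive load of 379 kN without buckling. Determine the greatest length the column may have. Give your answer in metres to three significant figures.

Buckling occurs about the weak axis: I_min = h·b³/12 with b = 41.6 mm (the shorter side).
I_min = 106×41.6³/12 = 6.359×10^5 mm⁴
I = 6.359×10^-7 m⁴
At the buckling limit P_cr = P = 3.790×10^5 N
From P_cr = π²EI/(K·L)²:  L = (1/K)·√(π²EI/P_cr) = (1/0.7)·√(π²×6.96×10^10×6.359×10^-7/3.790×10^5)
L = 1.53 m

L_max ≈ 1.53 m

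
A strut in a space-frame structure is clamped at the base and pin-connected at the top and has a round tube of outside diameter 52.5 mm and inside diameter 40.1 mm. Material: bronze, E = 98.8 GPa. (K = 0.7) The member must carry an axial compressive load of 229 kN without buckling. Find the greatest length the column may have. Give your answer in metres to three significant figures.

L_max ≈ 1.46 m

d_o = 52.5 mm, d_i = 40.1 mm
I = π(d_o⁴ − d_i⁴)/64 = π(52.5⁴ − 40.10⁴)/64 = 2.460×10^5 mm⁴
I = 2.460×10^-7 m⁴
At the buckling limit P_cr = P = 2.290×10^5 N
From P_cr = π²EI/(K·L)²:  L = (1/K)·√(π²EI/P_cr) = (1/0.7)·√(π²×9.88×10^10×2.460×10^-7/2.290×10^5)
L = 1.46 m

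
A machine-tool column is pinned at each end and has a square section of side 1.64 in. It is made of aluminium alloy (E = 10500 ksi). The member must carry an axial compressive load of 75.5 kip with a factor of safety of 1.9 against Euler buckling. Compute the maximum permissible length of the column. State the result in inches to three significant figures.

I = a⁴/12 = 1.64⁴/12 = 0.6028 in⁴
Required critical load P_cr = n·P = 1.9 × 75.5 = 143.4 kip = 1.435×10^5 lb
From P_cr = π²EI/(K·L)²:  L = (1/K)·√(π²EI/P_cr) = (1/1)·√(π²×1.05×10^7×0.6028/1.435×10^5)
L = 20.9 in

L_max ≈ 20.9 in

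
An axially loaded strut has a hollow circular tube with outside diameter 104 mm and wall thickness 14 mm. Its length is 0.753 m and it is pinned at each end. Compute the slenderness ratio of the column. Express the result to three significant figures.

Inner diameter d_i = 104 − 2×14 = 76.00 mm
I = π(d_o⁴ − d_i⁴)/64 = π(104⁴ − 76.00⁴)/64 = 4.105×10^6 mm⁴
A = 3.958×10^3 mm²;  r_min = √(I/A) = √(4.105×10^6/3.958×10^3) = 32.20 mm
L_e = K·L = 1 × 0.753 m = 0.7530 m = 753.00 mm
λ = L_e / r_min = 753.00 / 32.20 = 23.4

λ ≈ 23.4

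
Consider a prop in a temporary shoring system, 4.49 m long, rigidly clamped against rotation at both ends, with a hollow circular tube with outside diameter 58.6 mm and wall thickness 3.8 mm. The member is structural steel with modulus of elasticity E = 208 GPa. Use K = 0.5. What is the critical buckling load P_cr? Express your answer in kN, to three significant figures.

P_cr ≈ 101 kN

Inner diameter d_i = 58.6 − 2×3.8 = 51.00 mm
I = π(d_o⁴ − d_i⁴)/64 = π(58.6⁴ − 51.00⁴)/64 = 2.468×10^5 mm⁴
I = 2.468×10^5 mm⁴ = 2.468×10^-7 m⁴
Effective length L_e = K·L = 0.5 × 4.49 = 2.245 m
P_cr = π²EI / L_e² = π² × 208×10⁹ × 2.468×10^-7 / 2.245² = 1.005×10^5 N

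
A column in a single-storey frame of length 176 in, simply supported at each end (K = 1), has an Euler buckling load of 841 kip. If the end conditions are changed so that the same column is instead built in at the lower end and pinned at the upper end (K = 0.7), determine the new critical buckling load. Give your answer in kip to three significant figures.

P_cr ≈ 1720 kip

P_cr ∝ 1/K², so P_cr,new = P_cr,old × (K_old/K_new)² = 841 × (1/0.7)²
= 841 × 2.041 = 1720 kip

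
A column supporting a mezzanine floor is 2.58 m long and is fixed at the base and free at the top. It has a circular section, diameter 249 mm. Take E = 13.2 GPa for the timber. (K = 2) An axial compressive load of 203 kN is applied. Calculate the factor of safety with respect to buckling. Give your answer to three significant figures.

n ≈ 4.55

I = πd⁴/64 = π×249⁴/64 = 1.887×10^8 mm⁴
I = 1.887×10^8 mm⁴ = 1.887×10^-4 m⁴
Effective length L_e = K·L = 2 × 2.58 = 5.160 m
P_cr = π²EI / L_e² = π² × 13.2×10⁹ × 1.887×10^-4 / 5.160² = 9.233×10^5 N
Factor of safety n = P_cr / P = 923.30 / 203 = 4.55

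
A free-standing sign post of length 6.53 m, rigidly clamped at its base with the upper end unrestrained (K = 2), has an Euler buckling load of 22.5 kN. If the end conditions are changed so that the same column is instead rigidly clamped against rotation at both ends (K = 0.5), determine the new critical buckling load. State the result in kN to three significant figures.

P_cr ≈ 360 kN

P_cr ∝ 1/K², so P_cr,new = P_cr,old × (K_old/K_new)² = 22.5 × (2/0.5)²
= 22.5 × 16.00 = 360 kN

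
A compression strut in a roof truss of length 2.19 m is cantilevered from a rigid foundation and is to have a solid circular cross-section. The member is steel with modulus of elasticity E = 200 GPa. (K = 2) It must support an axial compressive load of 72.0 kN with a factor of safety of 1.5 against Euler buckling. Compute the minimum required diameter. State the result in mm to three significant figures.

d ≈ 68.0 mm

Required P_cr = n·P = 1.5 × 72.0 = 108.0 kN
L_e = K·L = 2 × 2.19 = 4.380 m
Required I = P_cr·L_e²/(π²E) = 1.080×10^5 × 4.380² / (π² × 2.00×10^11) = 1.050×10^-6 m⁴
I_req = 1.050×10^6 mm⁴
Solid circle: I = πd⁴/64  ⇒  d = (64I/π)^(1/4) = (64×1.050×10^6/π)^(1/4) = 68.0 mm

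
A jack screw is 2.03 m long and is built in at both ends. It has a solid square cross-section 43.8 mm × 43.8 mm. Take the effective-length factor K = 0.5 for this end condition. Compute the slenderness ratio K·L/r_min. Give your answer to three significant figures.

λ ≈ 80.3

For a square r = a/√12 = 43.8/√12 = 12.64 mm
L_e = K·L = 0.5 × 2.03 m = 1.015 m = 1015.0 mm
λ = L_e / r_min = 1015.0 / 12.64 = 80.3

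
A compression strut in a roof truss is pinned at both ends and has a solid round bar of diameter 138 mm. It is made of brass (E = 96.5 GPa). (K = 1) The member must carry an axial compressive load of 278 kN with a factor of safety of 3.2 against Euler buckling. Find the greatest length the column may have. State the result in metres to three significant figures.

I = πd⁴/64 = π×138⁴/64 = 1.780×10^7 mm⁴
I = 1.780×10^-5 m⁴
Required critical load P_cr = n·P = 3.2 × 278 = 889.6 kN = 8.896×10^5 N
From P_cr = π²EI/(K·L)²:  L = (1/K)·√(π²EI/P_cr) = (1/1)·√(π²×9.65×10^10×1.780×10^-5/8.896×10^5)
L = 4.37 m

L_max ≈ 4.37 m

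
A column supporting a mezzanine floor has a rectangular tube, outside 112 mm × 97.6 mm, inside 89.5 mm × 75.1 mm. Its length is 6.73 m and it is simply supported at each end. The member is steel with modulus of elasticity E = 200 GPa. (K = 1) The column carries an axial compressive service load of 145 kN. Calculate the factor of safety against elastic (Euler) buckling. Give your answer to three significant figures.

Weak-axis I_min = (h_o·b_o³ − h_i·b_i³)/12 with b_o = 97.6, b_i = 75.10 mm (shorter outer/inner sides).
I_min = (112×97.6³ − 89.50×75.10³)/12 = 5.518×10^6 mm⁴
I = 5.518×10^6 mm⁴ = 5.518×10^-6 m⁴
Effective length L_e = K·L = 1 × 6.73 = 6.730 m
P_cr = π²EI / L_e² = π² × 200×10⁹ × 5.518×10^-6 / 6.730² = 2.405×10^5 N
Factor of safety n = P_cr / P = 240.49 / 145 = 1.66

n ≈ 1.66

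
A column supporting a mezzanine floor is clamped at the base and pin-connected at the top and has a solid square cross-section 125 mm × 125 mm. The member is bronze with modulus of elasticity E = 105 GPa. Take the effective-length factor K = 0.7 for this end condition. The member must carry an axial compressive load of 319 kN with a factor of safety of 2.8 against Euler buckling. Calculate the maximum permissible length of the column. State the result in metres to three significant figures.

I = a⁴/12 = 125⁴/12 = 2.035×10^7 mm⁴
I = 2.035×10^-5 m⁴
Required critical load P_cr = n·P = 2.8 × 319 = 893.2 kN = 8.932×10^5 N
From P_cr = π²EI/(K·L)²:  L = (1/K)·√(π²EI/P_cr) = (1/0.7)·√(π²×1.05×10^11×2.035×10^-5/8.932×10^5)
L = 6.94 m

L_max ≈ 6.94 m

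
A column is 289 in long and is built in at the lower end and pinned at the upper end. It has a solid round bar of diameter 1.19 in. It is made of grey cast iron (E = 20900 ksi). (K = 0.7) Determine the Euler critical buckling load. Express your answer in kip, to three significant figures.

P_cr ≈ 0.496 kip

I = πd⁴/64 = π×1.19⁴/64 = 9.844×10^-2 in⁴
Effective length L_e = K·L = 0.7 × 289 = 202.3 in
P_cr = π²EI / L_e² = π² × 20900×10³ × 9.844×10^-2 / 202.3² = 496.1 lb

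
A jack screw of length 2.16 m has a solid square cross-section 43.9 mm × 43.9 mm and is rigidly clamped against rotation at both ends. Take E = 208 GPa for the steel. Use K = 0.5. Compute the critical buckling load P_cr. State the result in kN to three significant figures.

I = a⁴/12 = 43.9⁴/12 = 3.095×10^5 mm⁴
I = 3.095×10^5 mm⁴ = 3.095×10^-7 m⁴
Effective length L_e = K·L = 0.5 × 2.16 = 1.080 m
P_cr = π²EI / L_e² = π² × 208×10⁹ × 3.095×10^-7 / 1.080² = 5.447×10^5 N

P_cr ≈ 545 kN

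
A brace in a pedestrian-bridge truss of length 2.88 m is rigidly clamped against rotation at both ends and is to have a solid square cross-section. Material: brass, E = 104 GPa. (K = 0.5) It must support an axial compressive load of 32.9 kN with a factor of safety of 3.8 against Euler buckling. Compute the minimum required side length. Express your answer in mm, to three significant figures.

Required P_cr = n·P = 3.8 × 32.9 = 125.0 kN
L_e = K·L = 0.5 × 2.88 = 1.440 m
Required I = P_cr·L_e²/(π²E) = 1.250×10^5 × 1.440² / (π² × 1.04×10^11) = 2.526×10^-7 m⁴
I_req = 2.526×10^5 mm⁴
Solid square: I = a⁴/12  ⇒  a = (12I)^(1/4) = (12×2.526×10^5)^(1/4) = 41.7 mm

a ≈ 41.7 mm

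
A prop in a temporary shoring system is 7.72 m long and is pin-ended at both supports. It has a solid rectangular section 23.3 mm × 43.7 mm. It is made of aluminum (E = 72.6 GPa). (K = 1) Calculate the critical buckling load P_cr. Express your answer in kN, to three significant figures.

Buckling occurs about the weak axis: I_min = h·b³/12 with b = 23.3 mm (the shorter side).
I_min = 43.7×23.3³/12 = 4.606×10^4 mm⁴
I = 4.606×10^4 mm⁴ = 4.606×10^-8 m⁴
Effective length L_e = K·L = 1 × 7.72 = 7.720 m
P_cr = π²EI / L_e² = π² × 72.6×10⁹ × 4.606×10^-8 / 7.720² = 553.8 N

P_cr ≈ 0.554 kN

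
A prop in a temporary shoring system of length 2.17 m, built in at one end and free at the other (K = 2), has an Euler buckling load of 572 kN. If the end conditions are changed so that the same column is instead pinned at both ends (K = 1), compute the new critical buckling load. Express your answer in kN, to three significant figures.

P_cr ∝ 1/K², so P_cr,new = P_cr,old × (K_old/K_new)² = 572 × (2/1)²
= 572 × 4.000 = 2290 kN

P_cr ≈ 2290 kN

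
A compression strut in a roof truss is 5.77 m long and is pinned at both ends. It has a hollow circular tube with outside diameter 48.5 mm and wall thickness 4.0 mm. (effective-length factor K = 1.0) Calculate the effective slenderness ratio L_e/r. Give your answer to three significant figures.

Inner diameter d_i = 48.5 − 2×4.0 = 40.50 mm
I = π(d_o⁴ − d_i⁴)/64 = π(48.5⁴ − 40.50⁴)/64 = 1.395×10^5 mm⁴
A = 559.2 mm²;  r_min = √(I/A) = √(1.395×10^5/559.2) = 15.80 mm
L_e = K·L = 1 × 5.77 m = 5.770 m = 5770.0 mm
λ = L_e / r_min = 5770.0 / 15.80 = 365

λ ≈ 365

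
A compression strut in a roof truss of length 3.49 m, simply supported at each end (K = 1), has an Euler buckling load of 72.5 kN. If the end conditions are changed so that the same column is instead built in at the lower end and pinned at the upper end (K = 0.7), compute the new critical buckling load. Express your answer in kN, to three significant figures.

P_cr ≈ 148 kN

P_cr ∝ 1/K², so P_cr,new = P_cr,old × (K_old/K_new)² = 72.5 × (1/0.7)²
= 72.5 × 2.041 = 148 kN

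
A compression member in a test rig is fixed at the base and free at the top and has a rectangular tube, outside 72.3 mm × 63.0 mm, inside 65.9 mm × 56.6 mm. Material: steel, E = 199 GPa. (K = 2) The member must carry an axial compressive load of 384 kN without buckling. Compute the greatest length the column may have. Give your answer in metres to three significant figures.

Weak-axis I_min = (h_o·b_o³ − h_i·b_i³)/12 with b_o = 63.0, b_i = 56.60 mm (shorter outer/inner sides).
I_min = (72.3×63.0³ − 65.90×56.60³)/12 = 5.108×10^5 mm⁴
I = 5.108×10^-7 m⁴
At the buckling limit P_cr = P = 3.840×10^5 N
From P_cr = π²EI/(K·L)²:  L = (1/K)·√(π²EI/P_cr) = (1/2)·√(π²×1.99×10^11×5.108×10^-7/3.840×10^5)
L = 0.808 m

L_max ≈ 0.808 m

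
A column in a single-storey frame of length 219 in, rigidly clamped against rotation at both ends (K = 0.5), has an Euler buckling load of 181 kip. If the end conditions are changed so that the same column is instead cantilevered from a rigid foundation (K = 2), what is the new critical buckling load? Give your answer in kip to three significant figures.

P_cr ≈ 11.3 kip

P_cr ∝ 1/K², so P_cr,new = P_cr,old × (K_old/K_new)² = 181 × (0.5/2)²
= 181 × 0.06250 = 11.3 kip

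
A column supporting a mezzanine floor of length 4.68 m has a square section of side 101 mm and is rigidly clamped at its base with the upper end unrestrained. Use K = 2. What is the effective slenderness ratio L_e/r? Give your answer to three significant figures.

For a square r = a/√12 = 101/√12 = 29.16 mm
L_e = K·L = 2 × 4.68 m = 9.360 m = 9360.0 mm
λ = L_e / r_min = 9360.0 / 29.16 = 321

λ ≈ 321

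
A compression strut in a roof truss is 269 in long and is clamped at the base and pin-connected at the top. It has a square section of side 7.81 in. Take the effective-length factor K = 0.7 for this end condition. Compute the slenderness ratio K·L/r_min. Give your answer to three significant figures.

For a square r = a/√12 = 7.81/√12 = 2.255 in
L_e = K·L = 0.7 × 269 = 188.3 in
λ = L_e / r_min = 188.30 / 2.255 = 83.5

λ ≈ 83.5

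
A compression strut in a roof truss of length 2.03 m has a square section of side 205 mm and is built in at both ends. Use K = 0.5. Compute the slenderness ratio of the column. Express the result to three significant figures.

λ ≈ 17.2

For a square r = a/√12 = 205/√12 = 59.18 mm
L_e = K·L = 0.5 × 2.03 m = 1.015 m = 1015.0 mm
λ = L_e / r_min = 1015.0 / 59.18 = 17.2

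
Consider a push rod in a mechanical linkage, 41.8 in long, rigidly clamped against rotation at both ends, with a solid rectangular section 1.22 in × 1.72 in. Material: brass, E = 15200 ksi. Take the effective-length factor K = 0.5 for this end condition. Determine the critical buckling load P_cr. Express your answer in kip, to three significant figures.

P_cr ≈ 89.4 kip

Buckling occurs about the weak axis: I_min = h·b³/12 with b = 1.22 in (the shorter side).
I_min = 1.72×1.22³/12 = 0.2603 in⁴
Effective length L_e = K·L = 0.5 × 41.8 = 20.90 in
P_cr = π²EI / L_e² = π² × 15200×10³ × 0.2603 / 20.90² = 8.939×10^4 lb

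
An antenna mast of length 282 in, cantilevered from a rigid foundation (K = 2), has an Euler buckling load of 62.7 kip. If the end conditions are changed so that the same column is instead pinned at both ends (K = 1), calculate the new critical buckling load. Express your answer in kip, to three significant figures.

P_cr ≈ 251 kip

P_cr ∝ 1/K², so P_cr,new = P_cr,old × (K_old/K_new)² = 62.7 × (2/1)²
= 62.7 × 4.000 = 251 kip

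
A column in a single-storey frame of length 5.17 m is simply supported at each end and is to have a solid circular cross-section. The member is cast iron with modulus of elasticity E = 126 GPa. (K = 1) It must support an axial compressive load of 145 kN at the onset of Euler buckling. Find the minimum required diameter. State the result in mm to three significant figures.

L_e = K·L = 1 × 5.17 = 5.170 m
Required I = P_cr·L_e²/(π²E) = 1.450×10^5 × 5.170² / (π² × 1.26×10^11) = 3.117×10^-6 m⁴
I_req = 3.117×10^6 mm⁴
Solid circle: I = πd⁴/64  ⇒  d = (64I/π)^(1/4) = (64×3.117×10^6/π)^(1/4) = 89.3 mm

d ≈ 89.3 mm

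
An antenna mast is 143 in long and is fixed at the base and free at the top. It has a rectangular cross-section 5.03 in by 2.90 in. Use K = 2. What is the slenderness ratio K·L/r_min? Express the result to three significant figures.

λ ≈ 342

For a rectangle r_min = b/√12 = 2.90/√12 = 0.8372 in
L_e = K·L = 2 × 143 = 286.0 in
λ = L_e / r_min = 286.00 / 0.8372 = 342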